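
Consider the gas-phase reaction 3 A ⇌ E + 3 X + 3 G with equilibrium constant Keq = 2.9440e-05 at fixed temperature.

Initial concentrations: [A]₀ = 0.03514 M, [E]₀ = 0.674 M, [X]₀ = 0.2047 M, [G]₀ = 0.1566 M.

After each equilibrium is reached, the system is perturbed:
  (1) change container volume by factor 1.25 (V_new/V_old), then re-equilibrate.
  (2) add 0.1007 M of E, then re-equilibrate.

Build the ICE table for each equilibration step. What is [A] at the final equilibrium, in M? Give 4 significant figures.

Q₀ = 0.5117 vs Keq = 2.9440e-05 ⇒ Q>K, reverse
Step 1:
                    A           E           X           G
  Initial     0.03514       0.674      0.2047      0.1566
  Change       0.1056    -0.03521     -0.1056     -0.1056
  Equil        0.1408      0.6388     0.09906     0.05096
  solve Keq expr → x = -0.03521; check Q = 2.9440e-05
Then change container volume by factor 1.25 (V_new/V_old).
Step 2:
                    A           E           X           G
  Initial      0.1126       0.511     0.07925     0.04077
  Change    -0.006733    0.002244    0.006733    0.006733
  Equil        0.1059      0.5133     0.08598      0.0475
  solve Keq expr → x = 0.002244; check Q = 2.9440e-05
Then add 0.1007 M of E.
Step 3:
                    A           E           X           G
  Initial      0.1059       0.614     0.08598      0.0475
  Change       0.0014 -4.6660e-04     -0.0014     -0.0014
  Equil        0.1073      0.6135     0.08458      0.0461
  solve Keq expr → x = -4.6660e-04; check Q = 2.9440e-05

[A]_eq = 0.1073 M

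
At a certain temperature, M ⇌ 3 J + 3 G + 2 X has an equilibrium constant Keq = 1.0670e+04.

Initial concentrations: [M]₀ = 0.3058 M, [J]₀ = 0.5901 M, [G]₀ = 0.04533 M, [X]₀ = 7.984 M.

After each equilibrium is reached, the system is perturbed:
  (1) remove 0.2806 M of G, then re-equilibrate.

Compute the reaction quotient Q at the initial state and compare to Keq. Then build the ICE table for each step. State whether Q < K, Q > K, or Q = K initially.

Q₀ = 0.00399 vs Keq = 1.0670e+04 ⇒ Q<K, forward
Step 1:
                    M           J           G           X
  init         0.3058      0.5901     0.04533       7.984
  Δ           -0.2895      0.8686      0.8686       0.579
  eq          0.01628       1.459      0.9139       8.563
  solve Keq expr → x = 0.2895; check Q = 1.0670e+04
Then remove 0.2806 M of G.
Step 2:
                    M           J           G           X
  init        0.01628       1.459      0.6333       8.563
  Δ         -0.009676     0.02903     0.02903     0.01935
  eq         0.006604       1.488      0.6623       8.582
  solve Keq expr → x = 0.009676; check Q = 1.0670e+04

Q₀ = 0.00399; Q < K (proceeds forward)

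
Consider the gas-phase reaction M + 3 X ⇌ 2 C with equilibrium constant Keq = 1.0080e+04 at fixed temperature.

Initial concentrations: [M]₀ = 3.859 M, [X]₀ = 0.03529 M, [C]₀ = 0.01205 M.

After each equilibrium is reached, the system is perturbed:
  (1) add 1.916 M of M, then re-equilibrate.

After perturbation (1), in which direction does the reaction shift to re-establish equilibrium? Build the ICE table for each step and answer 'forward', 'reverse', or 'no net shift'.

Direction: forward

Q₀ = 0.8561 vs Keq = 1.0080e+04 ⇒ Q<K, forward
Step 1:
                    M           X           C
  init          3.859     0.03529     0.01205
  Δ          -0.01074    -0.03222     0.02148
  eq            3.848    0.003072     0.03353
  solve Keq expr → x = 0.01074; check Q = 1.0080e+04
Then add 1.916 M of M.
Step 2:
                    M           X           C
  init          5.764    0.003072     0.03353
  Δ       -1.2458e-04 -3.7375e-04  2.4917e-04
  eq            5.764    0.002698     0.03378
  solve Keq expr → x = 1.2458e-04; check Q = 1.0080e+04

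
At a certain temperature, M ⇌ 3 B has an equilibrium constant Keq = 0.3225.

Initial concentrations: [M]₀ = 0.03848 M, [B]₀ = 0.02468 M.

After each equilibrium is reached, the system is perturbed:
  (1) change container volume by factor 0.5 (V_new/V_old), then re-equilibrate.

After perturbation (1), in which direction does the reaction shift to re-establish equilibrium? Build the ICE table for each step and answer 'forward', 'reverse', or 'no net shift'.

Direction: reverse

Q₀ = 3.9066e-04 vs Keq = 0.3225 ⇒ Q<K, forward
Step 1:
                  M         B
  init      0.03848   0.02468
  Δ        -0.03273   0.09819
  eq       0.005751    0.1229
  solve Keq expr → x = 0.03273; check Q = 0.3225
Then change container volume by factor 0.5 (V_new/V_old).
Step 2:
                  M         B
  init       0.0115    0.2457
  Δ         0.01433    -0.043
  eq        0.02584    0.2027
  solve Keq expr → x = -0.01433; check Q = 0.3225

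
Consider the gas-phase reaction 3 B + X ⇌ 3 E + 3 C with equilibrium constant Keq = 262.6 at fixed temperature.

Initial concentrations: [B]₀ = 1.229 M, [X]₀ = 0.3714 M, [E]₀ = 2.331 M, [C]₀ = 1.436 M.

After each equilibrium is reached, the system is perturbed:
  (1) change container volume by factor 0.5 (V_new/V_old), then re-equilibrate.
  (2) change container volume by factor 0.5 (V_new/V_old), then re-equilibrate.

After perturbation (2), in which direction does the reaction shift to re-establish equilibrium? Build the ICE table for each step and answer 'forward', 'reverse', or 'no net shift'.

Q₀ = 54.4 vs Keq = 262.6 ⇒ Q<K, forward
Step 1:
                    B           X           E           C
  Initial       1.229      0.3714       2.331       1.436
  Change      -0.2291    -0.07636      0.2291      0.2291
  Equil        0.9999       0.295        2.56       1.665
  solve Keq expr → x = 0.07636; check Q = 262.6
Then change container volume by factor 0.5 (V_new/V_old).
Step 2:
                    B           X           E           C
  Initial           2      0.5901        5.12        3.33
  Change       0.4023      0.1341     -0.4023     -0.4023
  Equil         2.402      0.7242       4.718       2.928
  solve Keq expr → x = -0.1341; check Q = 262.6
Then change container volume by factor 0.5 (V_new/V_old).
Step 3:
                    B           X           E           C
  Initial       4.804       1.448       9.436       5.856
  Change       0.8292      0.2764     -0.8292     -0.8292
  Equil         5.633       1.725       8.607       5.027
  solve Keq expr → x = -0.2764; check Q = 262.6

Direction: reverse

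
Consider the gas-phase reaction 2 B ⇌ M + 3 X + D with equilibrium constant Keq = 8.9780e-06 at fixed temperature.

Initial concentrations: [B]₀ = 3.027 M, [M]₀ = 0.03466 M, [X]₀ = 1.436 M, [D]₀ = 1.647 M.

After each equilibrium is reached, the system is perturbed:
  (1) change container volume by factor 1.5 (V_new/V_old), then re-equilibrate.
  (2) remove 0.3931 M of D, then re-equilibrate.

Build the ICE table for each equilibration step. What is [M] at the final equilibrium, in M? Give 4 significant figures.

Q₀ = 0.01845 vs Keq = 8.9780e-06 ⇒ Q>K, reverse
Step 1:
                   B          M          X          D
  Initial      3.027    0.03466      1.436      1.647
  Change     0.06927   -0.03464    -0.1039   -0.03464
  Equil        3.096 2.2584e-05      1.332      1.612
  solve Keq expr → x = -0.03464; check Q = 8.9780e-06
Then change container volume by factor 1.5 (V_new/V_old).
Step 2:
                   B          M          X          D
  Initial      2.064 1.5056e-05     0.8881      1.075
  Change  -7.1468e-05 3.5734e-05 1.0720e-04 3.5734e-05
  Equil        2.064 5.0790e-05     0.8882      1.075
  solve Keq expr → x = 3.5734e-05; check Q = 8.9780e-06
Then remove 0.3931 M of D.
Step 3:
                   B          M          X          D
  Initial      2.064 5.0790e-05     0.8882     0.6818
  Change  -5.8500e-05 2.9250e-05 8.7750e-05 2.9250e-05
  Equil        2.064 8.0040e-05     0.8883     0.6819
  solve Keq expr → x = 2.9250e-05; check Q = 8.9780e-06

[M]_eq = 8.0040e-05 M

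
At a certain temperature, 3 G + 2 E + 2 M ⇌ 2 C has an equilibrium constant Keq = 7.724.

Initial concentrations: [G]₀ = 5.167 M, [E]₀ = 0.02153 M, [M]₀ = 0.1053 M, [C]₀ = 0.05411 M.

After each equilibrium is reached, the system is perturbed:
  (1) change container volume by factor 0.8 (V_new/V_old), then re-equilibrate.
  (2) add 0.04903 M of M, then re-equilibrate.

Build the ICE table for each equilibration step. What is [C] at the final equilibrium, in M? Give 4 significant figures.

[C]_eq = 0.0834 M

Q₀ = 4.129 vs Keq = 7.724 ⇒ Q<K, forward
Step 1:
                  G         E         M         C
  Initial     5.167   0.02153    0.1053   0.05411
  Change  -0.005925  -0.00395  -0.00395   0.00395
  Equil       5.161   0.01758    0.1014   0.05806
  solve Keq expr → x = 0.001975; check Q = 7.724
Then change container volume by factor 0.8 (V_new/V_old).
Step 2:
                  G         E         M         C
  Initial     6.451   0.02198    0.1267   0.07257
  Change   -0.01089 -0.007259 -0.007259  0.007259
  Equil        6.44   0.01472    0.1194   0.07983
  solve Keq expr → x = 0.00363; check Q = 7.724
Then add 0.04903 M of M.
Step 3:
                  G         E         M         C
  Initial      6.44   0.01472    0.1685   0.07983
  Change  -0.005351 -0.003567 -0.003567  0.003567
  Equil       6.435   0.01115    0.1649    0.0834
  solve Keq expr → x = 0.001784; check Q = 7.724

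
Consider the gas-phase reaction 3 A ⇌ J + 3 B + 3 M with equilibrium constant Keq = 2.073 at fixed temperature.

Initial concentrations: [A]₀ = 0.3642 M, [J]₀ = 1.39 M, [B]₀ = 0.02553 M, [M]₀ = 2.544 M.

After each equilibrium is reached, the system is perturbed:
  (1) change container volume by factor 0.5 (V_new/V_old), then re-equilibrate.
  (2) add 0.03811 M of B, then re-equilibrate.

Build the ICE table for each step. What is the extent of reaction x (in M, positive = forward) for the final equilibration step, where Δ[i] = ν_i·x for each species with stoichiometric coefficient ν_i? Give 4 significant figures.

x = -0.01055 M

Q₀ = 0.007883 vs Keq = 2.073 ⇒ Q<K, forward
Step 1:
                  A         J         B         M
  Initial    0.3642      1.39   0.02553     2.544
  Change   -0.09173   0.03058   0.09173   0.09173
  Equil      0.2725     1.421    0.1173     2.636
  solve Keq expr → x = 0.03058; check Q = 2.073
Then change container volume by factor 0.5 (V_new/V_old).
Step 2:
                  A         J         B         M
  Initial    0.5449     2.841    0.2345     5.271
  Change     0.1181  -0.03938   -0.1181   -0.1181
  Equil      0.6631     2.802    0.1164     5.153
  solve Keq expr → x = -0.03938; check Q = 2.073
Then add 0.03811 M of B.
Step 3:
                  A         J         B         M
  Initial    0.6631     2.802    0.1545     5.153
  Change    0.03165  -0.01055  -0.03165  -0.03165
  Equil      0.6947     2.791    0.1228     5.122
  solve Keq expr → x = -0.01055; check Q = 2.073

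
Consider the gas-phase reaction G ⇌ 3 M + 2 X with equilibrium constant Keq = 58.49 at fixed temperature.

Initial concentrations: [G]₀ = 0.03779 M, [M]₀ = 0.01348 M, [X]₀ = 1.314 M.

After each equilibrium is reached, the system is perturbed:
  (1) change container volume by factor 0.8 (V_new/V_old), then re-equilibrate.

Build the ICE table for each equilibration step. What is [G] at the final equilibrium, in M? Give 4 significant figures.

Q₀ = 1.1191e-04 vs Keq = 58.49 ⇒ Q<K, forward
Step 1:
                  G         M         X
  init      0.03779   0.01348     1.314
  Δ        -0.03772    0.1132   0.07545
  eq      6.7051e-05    0.1266     1.389
  solve Keq expr → x = 0.03772; check Q = 58.49
Then change container volume by factor 0.8 (V_new/V_old).
Step 2:
                  G         M         X
  init    8.3814e-05    0.1583     1.737
  Δ       1.1937e-04 -3.5811e-04 -2.3874e-04
  eq      2.0318e-04     0.158     1.737
  solve Keq expr → x = -1.1937e-04; check Q = 58.49

[G]_eq = 2.0318e-04 M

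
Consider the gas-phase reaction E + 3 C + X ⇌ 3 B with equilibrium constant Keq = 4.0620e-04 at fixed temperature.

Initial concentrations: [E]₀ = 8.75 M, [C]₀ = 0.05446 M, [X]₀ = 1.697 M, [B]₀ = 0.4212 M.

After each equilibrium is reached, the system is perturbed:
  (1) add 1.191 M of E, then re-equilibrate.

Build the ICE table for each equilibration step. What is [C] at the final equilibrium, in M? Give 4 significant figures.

[C]_eq = 0.3981 M

Q₀ = 31.16 vs Keq = 4.0620e-04 ⇒ Q>K, reverse
Step 1:
                   E          C          X          B
  I             8.75    0.05446      1.697     0.4212
  C           0.1154     0.3463     0.1154    -0.3463
  E            8.865     0.4008      1.812     0.0749
  solve Keq expr → x = -0.1154; check Q = 4.0620e-04
Then add 1.191 M of E.
Step 2:
                   E          C          X          B
  I            10.06     0.4008      1.812     0.0749
  C       -8.9239e-04  -0.002677 -8.9239e-04   0.002677
  E            10.06     0.3981      1.812    0.07757
  solve Keq expr → x = 8.9239e-04; check Q = 4.0620e-04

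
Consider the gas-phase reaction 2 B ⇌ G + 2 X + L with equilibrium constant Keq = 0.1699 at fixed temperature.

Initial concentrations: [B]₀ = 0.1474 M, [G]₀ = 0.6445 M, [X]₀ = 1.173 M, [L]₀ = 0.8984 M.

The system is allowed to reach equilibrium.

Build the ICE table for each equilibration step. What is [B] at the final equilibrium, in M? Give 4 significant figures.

[B]_eq = 0.7069 M

Q₀ = 36.67 vs Keq = 0.1699 ⇒ Q>K, reverse
Step 1:
                    B           G           X           L
  I            0.1474      0.6445       1.173      0.8984
  C            0.5595     -0.2798     -0.5595     -0.2798
  E            0.7069      0.3647      0.6135      0.6186
  solve Keq expr → x = -0.2798; check Q = 0.1699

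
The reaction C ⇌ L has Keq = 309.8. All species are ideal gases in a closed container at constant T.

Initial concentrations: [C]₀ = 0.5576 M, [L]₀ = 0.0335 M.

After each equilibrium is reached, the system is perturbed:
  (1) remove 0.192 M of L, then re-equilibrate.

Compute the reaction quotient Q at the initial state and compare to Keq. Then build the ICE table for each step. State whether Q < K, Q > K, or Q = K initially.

Q₀ = 0.06008; Q < K (proceeds forward)

Q₀ = 0.06008 vs Keq = 309.8 ⇒ Q<K, forward
Step 1:
                    C           L
  Initial      0.5576      0.0335
  Change      -0.5557      0.5557
  Equil      0.001902      0.5892
  solve Keq expr → x = 0.5557; check Q = 309.8
Then remove 0.192 M of L.
Step 2:
                    C           L
  Initial    0.001902      0.3972
  Change  -6.1776e-04  6.1776e-04
  Equil      0.001284      0.3978
  solve Keq expr → x = 6.1776e-04; check Q = 309.8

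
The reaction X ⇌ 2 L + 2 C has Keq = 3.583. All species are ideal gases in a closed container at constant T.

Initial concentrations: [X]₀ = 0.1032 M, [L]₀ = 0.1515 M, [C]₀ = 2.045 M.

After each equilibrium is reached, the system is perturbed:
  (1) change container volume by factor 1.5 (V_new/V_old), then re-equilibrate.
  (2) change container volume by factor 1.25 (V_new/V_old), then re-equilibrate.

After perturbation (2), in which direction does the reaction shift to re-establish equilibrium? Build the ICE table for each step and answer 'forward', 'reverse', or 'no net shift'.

Q₀ = 0.9301 vs Keq = 3.583 ⇒ Q<K, forward
Step 1:
                  X         L         C
  Initial    0.1032    0.1515     2.045
  Change    -0.0381   0.07619   0.07619
  Equil      0.0651    0.2277     2.121
  solve Keq expr → x = 0.0381; check Q = 3.583
Then change container volume by factor 1.5 (V_new/V_old).
Step 2:
                  X         L         C
  Initial    0.0434    0.1518     1.414
  Change   -0.02112   0.04223   0.04223
  Equil     0.02229     0.194     1.456
  solve Keq expr → x = 0.02112; check Q = 3.583
Then change container volume by factor 1.25 (V_new/V_old).
Step 3:
                  X         L         C
  Initial   0.01783    0.1552     1.165
  Change  -0.006782   0.01356   0.01356
  Equil     0.01105    0.1688     1.179
  solve Keq expr → x = 0.006782; check Q = 3.583

Direction: forward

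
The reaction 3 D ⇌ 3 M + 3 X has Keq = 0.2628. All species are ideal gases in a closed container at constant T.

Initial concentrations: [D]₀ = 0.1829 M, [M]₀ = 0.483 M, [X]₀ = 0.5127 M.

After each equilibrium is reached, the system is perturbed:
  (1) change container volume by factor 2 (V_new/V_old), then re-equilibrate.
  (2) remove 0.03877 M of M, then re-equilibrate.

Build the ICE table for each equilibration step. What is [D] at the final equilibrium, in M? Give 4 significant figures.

[D]_eq = 0.08547 M

Q₀ = 2.482 vs Keq = 0.2628 ⇒ Q>K, reverse
Step 1:
                    D           M           X
  Initial      0.1829       0.483      0.5127
  Change      0.08406    -0.08406    -0.08406
  Equil         0.267      0.3989      0.4286
  solve Keq expr → x = -0.02802; check Q = 0.2628
Then change container volume by factor 2 (V_new/V_old).
Step 2:
                    D           M           X
  Initial      0.1335      0.1995      0.2143
  Change      -0.0391      0.0391      0.0391
  Equil       0.09438      0.2386      0.2534
  solve Keq expr → x = 0.01303; check Q = 0.2628
Then remove 0.03877 M of M.
Step 3:
                    D           M           X
  Initial     0.09438      0.1998      0.2534
  Change     -0.00891     0.00891     0.00891
  Equil       0.08547      0.2087      0.2623
  solve Keq expr → x = 0.00297; check Q = 0.2628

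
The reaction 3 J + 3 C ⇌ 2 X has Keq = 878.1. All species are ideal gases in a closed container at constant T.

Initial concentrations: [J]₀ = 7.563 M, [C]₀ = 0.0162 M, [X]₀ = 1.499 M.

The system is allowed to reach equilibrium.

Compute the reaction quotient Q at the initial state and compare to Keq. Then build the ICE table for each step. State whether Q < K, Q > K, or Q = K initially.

Q₀ = 1222 vs Keq = 878.1 ⇒ Q>K, reverse
Step 1:
                  J         C         X
  I           7.563    0.0162     1.499
  C        0.001871  0.001871 -0.001247
  E           7.565   0.01807     1.498
  solve Keq expr → x = -6.2360e-04; check Q = 878.1

Q₀ = 1222; Q > K (proceeds reverse)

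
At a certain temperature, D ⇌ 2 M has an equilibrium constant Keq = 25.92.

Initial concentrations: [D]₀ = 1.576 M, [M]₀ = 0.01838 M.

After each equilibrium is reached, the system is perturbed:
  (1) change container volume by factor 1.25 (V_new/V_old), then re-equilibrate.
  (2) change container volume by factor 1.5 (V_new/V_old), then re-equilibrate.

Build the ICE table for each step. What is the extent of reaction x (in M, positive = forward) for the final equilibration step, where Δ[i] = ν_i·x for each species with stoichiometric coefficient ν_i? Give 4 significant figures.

x = 0.03293 M

Q₀ = 2.1436e-04 vs Keq = 25.92 ⇒ Q<K, forward
Step 1:
                   D          M
  I            1.576    0.01838
  C           -1.308      2.616
  E           0.2678      2.635
  solve Keq expr → x = 1.308; check Q = 25.92
Then change container volume by factor 1.25 (V_new/V_old).
Step 2:
                   D          M
  I           0.2143      2.108
  C         -0.03221    0.06443
  E            0.182      2.172
  solve Keq expr → x = 0.03221; check Q = 25.92
Then change container volume by factor 1.5 (V_new/V_old).
Step 3:
                   D          M
  I           0.1214      1.448
  C         -0.03293    0.06586
  E          0.08843      1.514
  solve Keq expr → x = 0.03293; check Q = 25.92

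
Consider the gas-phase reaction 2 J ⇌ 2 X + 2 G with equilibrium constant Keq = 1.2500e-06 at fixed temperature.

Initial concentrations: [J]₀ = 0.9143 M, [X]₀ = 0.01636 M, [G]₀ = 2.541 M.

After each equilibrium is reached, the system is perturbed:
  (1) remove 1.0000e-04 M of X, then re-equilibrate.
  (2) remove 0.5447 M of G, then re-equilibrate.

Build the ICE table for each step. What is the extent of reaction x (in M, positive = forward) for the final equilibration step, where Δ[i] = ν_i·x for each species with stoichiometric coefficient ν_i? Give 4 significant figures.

Q₀ = 0.002067 vs Keq = 1.2500e-06 ⇒ Q>K, reverse
Step 1:
                   J          X          G
  Initial     0.9143    0.01636      2.541
  Change     0.01595   -0.01595   -0.01595
  Equil       0.9302 4.1189e-04      2.525
  solve Keq expr → x = -0.007974; check Q = 1.2500e-06
Then remove 1.0000e-04 M of X.
Step 2:
                   J          X          G
  Initial     0.9302 3.1189e-04      2.525
  Change  -9.9939e-05 9.9939e-05 9.9939e-05
  Equil       0.9301 4.1183e-04      2.525
  solve Keq expr → x = 4.9970e-05; check Q = 1.2500e-06
Then remove 0.5447 M of G.
Step 3:
                   J          X          G
  Initial     0.9301 4.1183e-04       1.98
  Change  -1.1318e-04 1.1318e-04 1.1318e-04
  Equil         0.93 5.2501e-04      1.981
  solve Keq expr → x = 5.6588e-05; check Q = 1.2500e-06

x = 5.6588e-05 M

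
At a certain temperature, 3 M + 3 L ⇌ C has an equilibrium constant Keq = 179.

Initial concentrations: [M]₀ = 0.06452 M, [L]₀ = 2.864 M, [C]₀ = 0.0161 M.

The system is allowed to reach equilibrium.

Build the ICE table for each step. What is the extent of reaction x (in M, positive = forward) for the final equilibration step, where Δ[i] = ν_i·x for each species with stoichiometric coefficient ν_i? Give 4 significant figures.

Q₀ = 2.552 vs Keq = 179 ⇒ Q<K, forward
Step 1:
                   M          L          C
  Initial    0.06452      2.864     0.0161
  Change    -0.04475   -0.04475    0.01492
  Equil      0.01977      2.819    0.03102
  solve Keq expr → x = 0.01492; check Q = 179

x = 0.01492 M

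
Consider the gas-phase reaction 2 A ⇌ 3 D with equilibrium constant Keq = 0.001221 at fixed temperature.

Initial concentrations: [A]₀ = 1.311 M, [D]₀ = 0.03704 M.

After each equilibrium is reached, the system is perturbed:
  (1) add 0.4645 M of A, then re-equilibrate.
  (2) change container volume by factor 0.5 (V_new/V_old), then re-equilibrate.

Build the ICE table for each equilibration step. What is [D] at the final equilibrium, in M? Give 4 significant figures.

[D]_eq = 0.2435 M

Q₀ = 2.9567e-05 vs Keq = 0.001221 ⇒ Q<K, forward
Step 1:
                  A         D
  init        1.311   0.03704
  Δ        -0.05812   0.08718
  eq          1.253    0.1242
  solve Keq expr → x = 0.02906; check Q = 0.001221
Then add 0.4645 M of A.
Step 2:
                  A         D
  init        1.717    0.1242
  Δ        -0.01863   0.02795
  eq          1.699    0.1522
  solve Keq expr → x = 0.009317; check Q = 0.001221
Then change container volume by factor 0.5 (V_new/V_old).
Step 3:
                  A         D
  init        3.397    0.3043
  Δ         0.04058  -0.06087
  eq          3.438    0.2435
  solve Keq expr → x = -0.02029; check Q = 0.001221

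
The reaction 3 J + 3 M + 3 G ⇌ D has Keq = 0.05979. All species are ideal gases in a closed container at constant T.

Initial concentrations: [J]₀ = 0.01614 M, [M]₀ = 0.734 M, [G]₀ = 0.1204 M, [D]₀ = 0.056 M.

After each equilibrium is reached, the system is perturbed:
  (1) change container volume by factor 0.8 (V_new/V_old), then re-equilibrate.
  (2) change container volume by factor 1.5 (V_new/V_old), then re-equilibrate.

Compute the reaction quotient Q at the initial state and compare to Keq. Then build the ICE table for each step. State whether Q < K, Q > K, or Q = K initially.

Q₀ = 1.9298e+07 vs Keq = 0.05979 ⇒ Q>K, reverse
Step 1:
                  J         M         G         D
  init      0.01614     0.734    0.1204     0.056
  Δ           0.168     0.168     0.168  -0.05599
  eq         0.1841     0.902    0.2884 6.5678e-06
  solve Keq expr → x = -0.05599; check Q = 0.05979
Then change container volume by factor 0.8 (V_new/V_old).
Step 2:
                  J         M         G         D
  init       0.2302     1.127    0.3605 8.2098e-06
  Δ       -1.2174e-04 -1.2174e-04 -1.2174e-04 4.0581e-05
  eq           0.23     1.127    0.3604 4.8791e-05
  solve Keq expr → x = 4.0581e-05; check Q = 0.05979
Then change container volume by factor 1.5 (V_new/V_old).
Step 3:
                  J         M         G         D
  init       0.1534    0.7516    0.2402 3.2527e-05
  Δ       9.3762e-05 9.3762e-05 9.3762e-05 -3.1254e-05
  eq         0.1534    0.7517    0.2403 1.2735e-06
  solve Keq expr → x = -3.1254e-05; check Q = 0.05979

Q₀ = 1.9298e+07; Q > K (proceeds reverse)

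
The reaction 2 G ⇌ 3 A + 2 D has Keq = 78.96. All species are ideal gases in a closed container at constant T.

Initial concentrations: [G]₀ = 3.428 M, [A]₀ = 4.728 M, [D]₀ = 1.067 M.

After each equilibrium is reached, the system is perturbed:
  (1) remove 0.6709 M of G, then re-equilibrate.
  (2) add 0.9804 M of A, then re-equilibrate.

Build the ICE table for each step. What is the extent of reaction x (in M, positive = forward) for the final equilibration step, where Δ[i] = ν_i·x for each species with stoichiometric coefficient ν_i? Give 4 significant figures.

Q₀ = 10.24 vs Keq = 78.96 ⇒ Q<K, forward
Step 1:
                    G           A           D
  I             3.428       4.728       1.067
  C           -0.6907       1.036      0.6907
  E             2.737       5.764       1.758
  solve Keq expr → x = 0.3453; check Q = 78.96
Then remove 0.6709 M of G.
Step 2:
                    G           A           D
  I             2.066       5.764       1.758
  C            0.1918     -0.2878     -0.1918
  E             2.258       5.476       1.566
  solve Keq expr → x = -0.09592; check Q = 78.96
Then add 0.9804 M of A.
Step 3:
                    G           A           D
  I             2.258       6.457       1.566
  C            0.1694     -0.2541     -0.1694
  E             2.428       6.203       1.396
  solve Keq expr → x = -0.08469; check Q = 78.96

x = -0.08469 M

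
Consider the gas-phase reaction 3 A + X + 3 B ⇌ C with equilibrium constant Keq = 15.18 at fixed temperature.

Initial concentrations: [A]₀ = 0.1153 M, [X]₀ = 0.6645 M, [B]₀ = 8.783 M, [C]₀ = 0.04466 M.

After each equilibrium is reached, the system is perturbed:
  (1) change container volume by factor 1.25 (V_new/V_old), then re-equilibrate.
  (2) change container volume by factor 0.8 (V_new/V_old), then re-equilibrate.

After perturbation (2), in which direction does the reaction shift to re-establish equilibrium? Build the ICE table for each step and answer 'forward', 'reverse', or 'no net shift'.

Direction: forward

Q₀ = 0.06472 vs Keq = 15.18 ⇒ Q<K, forward
Step 1:
                   A          X          B          C
  Initial     0.1153     0.6645      8.783    0.04466
  Change    -0.09244   -0.03081   -0.09244    0.03081
  Equil      0.02286     0.6337      8.691    0.07547
  solve Keq expr → x = 0.03081; check Q = 15.18
Then change container volume by factor 1.25 (V_new/V_old).
Step 2:
                   A          X          B          C
  Initial    0.01829      0.507      6.952    0.06038
  Change    0.009673   0.003224   0.009673  -0.003224
  Equil      0.02796     0.5102      6.962    0.05715
  solve Keq expr → x = -0.003224; check Q = 15.18
Then change container volume by factor 0.8 (V_new/V_old).
Step 3:
                   A          X          B          C
  Initial    0.03496     0.6377      8.703    0.07144
  Change    -0.01209   -0.00403   -0.01209    0.00403
  Equil      0.02286     0.6337      8.691    0.07547
  solve Keq expr → x = 0.00403; check Q = 15.18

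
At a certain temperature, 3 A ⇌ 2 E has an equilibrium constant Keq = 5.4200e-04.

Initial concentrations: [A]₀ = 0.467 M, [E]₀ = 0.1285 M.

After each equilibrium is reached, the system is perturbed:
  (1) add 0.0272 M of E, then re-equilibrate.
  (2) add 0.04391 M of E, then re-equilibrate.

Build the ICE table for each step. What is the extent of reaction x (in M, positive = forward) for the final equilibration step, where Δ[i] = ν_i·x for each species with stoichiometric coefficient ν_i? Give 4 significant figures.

Q₀ = 0.1621 vs Keq = 5.4200e-04 ⇒ Q>K, reverse
Step 1:
                    A           E
  I             0.467      0.1285
  C            0.1748     -0.1165
  E            0.6418     0.01197
  solve Keq expr → x = -0.05827; check Q = 5.4200e-04
Then add 0.0272 M of E.
Step 2:
                    A           E
  I            0.6418     0.03917
  C           0.03913    -0.02609
  E            0.6809     0.01308
  solve Keq expr → x = -0.01304; check Q = 5.4200e-04
Then add 0.04391 M of E.
Step 3:
                    A           E
  I            0.6809     0.05699
  C           0.06308    -0.04205
  E             0.744     0.01494
  solve Keq expr → x = -0.02103; check Q = 5.4200e-04

x = -0.02103 M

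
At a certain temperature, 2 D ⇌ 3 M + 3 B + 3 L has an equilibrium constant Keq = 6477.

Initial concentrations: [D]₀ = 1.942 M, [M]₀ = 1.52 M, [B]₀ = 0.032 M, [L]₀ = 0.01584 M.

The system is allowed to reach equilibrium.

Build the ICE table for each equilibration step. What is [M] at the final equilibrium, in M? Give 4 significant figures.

[M]_eq = 3.483 M

Q₀ = 1.2127e-10 vs Keq = 6477 ⇒ Q<K, forward
Step 1:
                    D           M           B           L
  init          1.942        1.52       0.032     0.01584
  Δ            -1.309       1.963       1.963       1.963
  eq           0.6334       3.483       1.995       1.979
  solve Keq expr → x = 0.6543; check Q = 6477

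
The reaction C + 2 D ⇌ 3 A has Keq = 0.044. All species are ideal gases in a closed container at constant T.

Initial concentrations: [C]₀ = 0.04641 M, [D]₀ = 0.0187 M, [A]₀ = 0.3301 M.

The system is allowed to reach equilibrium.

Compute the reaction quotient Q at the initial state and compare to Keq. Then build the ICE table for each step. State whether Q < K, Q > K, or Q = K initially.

Q₀ = 2216; Q > K (proceeds reverse)

Q₀ = 2216 vs Keq = 0.044 ⇒ Q>K, reverse
Step 1:
                  C         D         A
  I         0.04641    0.0187    0.3301
  C          0.0895     0.179   -0.2685
  E          0.1359    0.1977    0.0616
  solve Keq expr → x = -0.0895; check Q = 0.044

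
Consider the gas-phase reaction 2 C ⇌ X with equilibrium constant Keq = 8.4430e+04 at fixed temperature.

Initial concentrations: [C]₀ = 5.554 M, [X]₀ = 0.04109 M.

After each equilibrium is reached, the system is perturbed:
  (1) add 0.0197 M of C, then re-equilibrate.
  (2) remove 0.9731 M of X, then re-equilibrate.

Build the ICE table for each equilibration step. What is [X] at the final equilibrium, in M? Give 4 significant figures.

Q₀ = 0.001332 vs Keq = 8.4430e+04 ⇒ Q<K, forward
Step 1:
                  C         X
  init        5.554   0.04109
  Δ          -5.548     2.774
  eq       0.005774     2.815
  solve Keq expr → x = 2.774; check Q = 8.4430e+04
Then add 0.0197 M of C.
Step 2:
                  C         X
  init      0.02547     2.815
  Δ        -0.01969  0.009845
  eq       0.005784     2.825
  solve Keq expr → x = 0.009845; check Q = 8.4430e+04
Then remove 0.9731 M of X.
Step 3:
                  C         X
  init     0.005784     1.852
  Δ         -0.0011 5.5017e-04
  eq       0.004684     1.852
  solve Keq expr → x = 5.5017e-04; check Q = 8.4430e+04

[X]_eq = 1.852 M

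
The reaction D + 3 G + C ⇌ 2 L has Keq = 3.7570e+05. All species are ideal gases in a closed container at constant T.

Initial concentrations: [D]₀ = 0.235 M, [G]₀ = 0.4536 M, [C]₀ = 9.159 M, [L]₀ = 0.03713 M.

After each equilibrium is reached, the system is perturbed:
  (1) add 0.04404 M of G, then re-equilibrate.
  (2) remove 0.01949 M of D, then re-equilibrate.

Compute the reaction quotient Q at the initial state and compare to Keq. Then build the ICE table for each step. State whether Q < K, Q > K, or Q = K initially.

Q₀ = 0.006863; Q < K (proceeds forward)

Q₀ = 0.006863 vs Keq = 3.7570e+05 ⇒ Q<K, forward
Step 1:
                   D          G          C          L
  I            0.235     0.4536      9.159    0.03713
  C          -0.1488    -0.4463    -0.1488     0.2976
  E          0.08622   0.007267       9.01     0.3347
  solve Keq expr → x = 0.1488; check Q = 3.7570e+05
Then add 0.04404 M of G.
Step 2:
                   D          G          C          L
  I          0.08622    0.05131       9.01     0.3347
  C         -0.01438   -0.04314   -0.01438    0.02876
  E          0.07184   0.008163      8.996     0.3634
  solve Keq expr → x = 0.01438; check Q = 3.7570e+05
Then remove 0.01949 M of D.
Step 3:
                   D          G          C          L
  I          0.05235   0.008163      8.996     0.3634
  C       2.9383e-04 8.8150e-04 2.9383e-04 -5.8767e-04
  E          0.05264   0.009045      8.996     0.3629
  solve Keq expr → x = -2.9383e-04; check Q = 3.7570e+05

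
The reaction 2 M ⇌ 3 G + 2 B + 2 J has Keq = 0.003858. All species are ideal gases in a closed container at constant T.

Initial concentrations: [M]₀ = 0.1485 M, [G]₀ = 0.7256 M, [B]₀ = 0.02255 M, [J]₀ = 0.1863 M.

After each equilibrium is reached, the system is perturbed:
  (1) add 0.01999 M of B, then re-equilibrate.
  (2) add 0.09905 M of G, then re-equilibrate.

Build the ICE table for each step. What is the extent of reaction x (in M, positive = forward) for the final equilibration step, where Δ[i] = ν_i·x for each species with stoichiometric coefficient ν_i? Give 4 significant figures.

Q₀ = 3.0574e-04 vs Keq = 0.003858 ⇒ Q<K, forward
Step 1:
                  M         G         B         J
  I          0.1485    0.7256   0.02255    0.1863
  C        -0.02876   0.04314   0.02876   0.02876
  E          0.1197    0.7687   0.05131    0.2151
  solve Keq expr → x = 0.01438; check Q = 0.003858
Then add 0.01999 M of B.
Step 2:
                  M         G         B         J
  I          0.1197    0.7687    0.0713    0.2151
  C         0.01064  -0.01596  -0.01064  -0.01064
  E          0.1304    0.7528   0.06066    0.2044
  solve Keq expr → x = -0.005321; check Q = 0.003858
Then add 0.09905 M of G.
Step 3:
                  M         G         B         J
  I          0.1304    0.8518   0.06066    0.2044
  C        0.005716 -0.008574 -0.005716 -0.005716
  E          0.1361    0.8433   0.05494    0.1987
  solve Keq expr → x = -0.002858; check Q = 0.003858

x = -0.002858 M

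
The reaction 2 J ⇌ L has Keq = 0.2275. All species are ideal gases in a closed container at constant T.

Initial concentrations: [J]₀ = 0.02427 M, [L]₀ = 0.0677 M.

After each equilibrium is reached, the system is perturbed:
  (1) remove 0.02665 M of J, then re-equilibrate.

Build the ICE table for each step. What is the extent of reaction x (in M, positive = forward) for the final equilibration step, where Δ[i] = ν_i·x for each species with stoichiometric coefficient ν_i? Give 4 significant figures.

Q₀ = 114.9 vs Keq = 0.2275 ⇒ Q>K, reverse
Step 1:
                    J           L
  I           0.02427      0.0677
  C            0.1252    -0.06262
  E            0.1495    0.005085
  solve Keq expr → x = -0.06262; check Q = 0.2275
Then remove 0.02665 M of J.
Step 2:
                    J           L
  I            0.1229    0.005085
  C          0.002967   -0.001483
  E            0.1258    0.003601
  solve Keq expr → x = -0.001483; check Q = 0.2275

x = -0.001483 M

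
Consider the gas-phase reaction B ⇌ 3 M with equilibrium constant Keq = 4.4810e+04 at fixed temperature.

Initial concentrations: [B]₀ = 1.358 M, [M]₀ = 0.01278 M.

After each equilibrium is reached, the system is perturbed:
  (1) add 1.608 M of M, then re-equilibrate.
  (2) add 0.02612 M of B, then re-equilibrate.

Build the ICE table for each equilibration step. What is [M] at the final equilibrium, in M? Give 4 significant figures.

[M]_eq = 5.76 M

Q₀ = 1.5371e-06 vs Keq = 4.4810e+04 ⇒ Q<K, forward
Step 1:
                    B           M
  I             1.358     0.01278
  C            -1.356       4.069
  E          0.001518       4.082
  solve Keq expr → x = 1.356; check Q = 4.4810e+04
Then add 1.608 M of M.
Step 2:
                    B           M
  I          0.001518        5.69
  C          0.002577    -0.00773
  E          0.004095       5.682
  solve Keq expr → x = -0.002577; check Q = 4.4810e+04
Then add 0.02612 M of B.
Step 3:
                    B           M
  I           0.03021       5.682
  C          -0.02595     0.07785
  E          0.004266        5.76
  solve Keq expr → x = 0.02595; check Q = 4.4810e+04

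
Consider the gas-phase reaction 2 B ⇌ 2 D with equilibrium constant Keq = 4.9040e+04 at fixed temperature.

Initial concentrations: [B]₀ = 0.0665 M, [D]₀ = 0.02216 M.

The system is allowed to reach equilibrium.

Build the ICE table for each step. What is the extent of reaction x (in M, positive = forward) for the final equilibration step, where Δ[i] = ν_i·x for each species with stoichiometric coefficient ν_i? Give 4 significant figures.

Q₀ = 0.111 vs Keq = 4.9040e+04 ⇒ Q<K, forward
Step 1:
                  B         D
  init       0.0665   0.02216
  Δ         -0.0661    0.0661
  eq      3.9856e-04   0.08826
  solve Keq expr → x = 0.03305; check Q = 4.9040e+04

x = 0.03305 M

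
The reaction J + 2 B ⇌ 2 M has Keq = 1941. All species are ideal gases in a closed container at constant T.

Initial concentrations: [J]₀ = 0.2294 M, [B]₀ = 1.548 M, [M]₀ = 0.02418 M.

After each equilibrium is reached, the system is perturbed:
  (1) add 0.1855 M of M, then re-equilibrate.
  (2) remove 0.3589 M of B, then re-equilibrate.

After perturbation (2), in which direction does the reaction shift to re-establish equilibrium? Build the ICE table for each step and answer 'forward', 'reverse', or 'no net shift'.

Direction: reverse

Q₀ = 0.001064 vs Keq = 1941 ⇒ Q<K, forward
Step 1:
                   J          B          M
  init        0.2294      1.548    0.02418
  Δ          -0.2293    -0.4586     0.4586
  eq      1.0118e-04      1.089     0.4828
  solve Keq expr → x = 0.2293; check Q = 1941
Then add 0.1855 M of M.
Step 2:
                   J          B          M
  init    1.0118e-04      1.089     0.6683
  Δ       9.2518e-05 1.8504e-04 -1.8504e-04
  eq      1.9370e-04       1.09     0.6681
  solve Keq expr → x = -9.2518e-05; check Q = 1941
Then remove 0.3589 M of B.
Step 3:
                   J          B          M
  init    1.9370e-04     0.7307     0.6681
  Δ       2.3585e-04 4.7170e-04 -4.7170e-04
  eq      4.2955e-04     0.7312     0.6676
  solve Keq expr → x = -2.3585e-04; check Q = 1941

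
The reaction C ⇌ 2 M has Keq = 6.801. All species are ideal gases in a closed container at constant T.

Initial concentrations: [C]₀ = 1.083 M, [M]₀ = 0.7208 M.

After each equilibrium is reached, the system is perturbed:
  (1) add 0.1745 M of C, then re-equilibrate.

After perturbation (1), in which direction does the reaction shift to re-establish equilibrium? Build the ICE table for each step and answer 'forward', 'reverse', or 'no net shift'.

Direction: forward

Q₀ = 0.4797 vs Keq = 6.801 ⇒ Q<K, forward
Step 1:
                    C           M
  Initial       1.083      0.7208
  Change      -0.5718       1.144
  Equil        0.5112       1.864
  solve Keq expr → x = 0.5718; check Q = 6.801
Then add 0.1745 M of C.
Step 2:
                    C           M
  Initial      0.6857       1.864
  Change     -0.08137      0.1627
  Equil        0.6043       2.027
  solve Keq expr → x = 0.08137; check Q = 6.801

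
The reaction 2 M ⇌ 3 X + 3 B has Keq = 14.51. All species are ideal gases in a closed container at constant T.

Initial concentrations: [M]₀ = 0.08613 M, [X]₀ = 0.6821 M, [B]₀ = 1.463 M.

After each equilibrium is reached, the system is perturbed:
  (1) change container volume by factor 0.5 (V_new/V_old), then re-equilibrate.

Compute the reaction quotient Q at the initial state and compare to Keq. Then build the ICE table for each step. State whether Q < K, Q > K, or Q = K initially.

Q₀ = 134; Q > K (proceeds reverse)

Q₀ = 134 vs Keq = 14.51 ⇒ Q>K, reverse
Step 1:
                  M         X         B
  Initial   0.08613    0.6821     1.463
  Change    0.08307   -0.1246   -0.1246
  Equil      0.1692    0.5575     1.338
  solve Keq expr → x = -0.04154; check Q = 14.51
Then change container volume by factor 0.5 (V_new/V_old).
Step 2:
                  M         X         B
  Initial    0.3384     1.115     2.677
  Change     0.2486   -0.3728   -0.3728
  Equil       0.587    0.7421     2.304
  solve Keq expr → x = -0.1243; check Q = 14.51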